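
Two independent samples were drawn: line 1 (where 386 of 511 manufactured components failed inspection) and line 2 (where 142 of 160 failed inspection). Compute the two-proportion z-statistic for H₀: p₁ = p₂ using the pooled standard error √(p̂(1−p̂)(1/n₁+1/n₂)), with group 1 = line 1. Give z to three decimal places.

z = -3.561

Sample proportions: p̂₁ = 386/511 = 0.75538 and p̂₂ = 142/160 = 0.88750.
Pooling: p̂ = 528/671 = 0.78689.
Pooled SE = √[0.1676969·0.00820695] ≈ 0.037098.
z = (p̂₁ − p̂₂)/SE = (0.75538 − 0.88750)/0.037098 = -0.13212/0.037098 = -3.561.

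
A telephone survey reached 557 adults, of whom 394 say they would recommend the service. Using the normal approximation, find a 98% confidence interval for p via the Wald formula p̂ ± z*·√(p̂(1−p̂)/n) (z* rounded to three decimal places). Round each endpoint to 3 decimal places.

The sample proportion is 394/557 = 0.70736.
SE(p̂) = √(0.70736·0.29264/557) = 0.019278.
z* = 2.326 at the 98% level.
Margin = 2.326·0.019278 = 0.04484.
CI: 0.70736 ± 0.04484 = (0.663, 0.752).

(0.663, 0.752)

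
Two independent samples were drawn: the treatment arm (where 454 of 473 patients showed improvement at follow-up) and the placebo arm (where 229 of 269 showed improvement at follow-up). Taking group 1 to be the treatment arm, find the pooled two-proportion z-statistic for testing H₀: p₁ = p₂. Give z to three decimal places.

p̂₁ = 454/473 = 0.95983, p̂₂ = 229/269 = 0.85130.
Pooled p̂ = (454+229)/(473+269) = 683/742 = 0.92049.
Pooled SE = √[0.0731922·0.00583164] ≈ 0.020660.
z = (p̂₁ − p̂₂)/SE = (0.95983 − 0.85130)/0.020660 = 0.10853/0.020660 = 5.253.

z = 5.253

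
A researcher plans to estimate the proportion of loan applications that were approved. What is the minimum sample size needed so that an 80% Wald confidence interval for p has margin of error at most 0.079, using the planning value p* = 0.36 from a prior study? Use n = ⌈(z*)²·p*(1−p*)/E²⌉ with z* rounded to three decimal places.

z* = 1.282 at the 80% level.
p*(1−p*) = 0.2304.
(z*)²·p*(1−p*)/E² = 1.643524·0.2304/0.006241 = 60.674.
Rounding up, n = 61.

n = 61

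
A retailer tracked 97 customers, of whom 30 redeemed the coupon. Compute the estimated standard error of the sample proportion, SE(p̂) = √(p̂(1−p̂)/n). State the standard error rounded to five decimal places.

SE = 0.04693

Sample proportion p̂ = 30/97 = 0.30928.
p̂(1−p̂) = 0.30928·0.69072 = 0.213626.
SE = √(0.213626/97) = 0.04693.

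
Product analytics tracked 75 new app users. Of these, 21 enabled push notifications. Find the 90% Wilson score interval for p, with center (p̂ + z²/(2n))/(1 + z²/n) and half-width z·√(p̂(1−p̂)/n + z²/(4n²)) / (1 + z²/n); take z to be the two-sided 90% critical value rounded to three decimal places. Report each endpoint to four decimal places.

Here p̂ = 21/75 = 0.28000 and z = 1.645 (z² = 2.706025).
Denominator 1 + z²/n = 1 + 2.706025/75 = 1.036080.
Center = (0.28000 + 0.018040)/1.036080 = 0.28766.
Radicand: p̂(1−p̂)/n + z²/(4n²) = 0.002688000 + 0.000120268 = 0.002808268.
Half-width = 1.645·√0.002808268/1.036080 = 0.08414.
So the interval runs from 0.2035 to 0.3718.

(0.2035, 0.3718)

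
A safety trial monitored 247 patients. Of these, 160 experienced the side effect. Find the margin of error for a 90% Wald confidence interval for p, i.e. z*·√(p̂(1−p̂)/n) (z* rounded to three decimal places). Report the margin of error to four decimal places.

ME = 0.0500

p̂ = 160/247 = 0.64777.
Standard error of p̂: √(0.228163/247) = √0.000923737 = 0.030393.
The 90% critical value is z* = 1.645.
Margin of error = z*·SE = 1.645 × 0.030393 = 0.0500.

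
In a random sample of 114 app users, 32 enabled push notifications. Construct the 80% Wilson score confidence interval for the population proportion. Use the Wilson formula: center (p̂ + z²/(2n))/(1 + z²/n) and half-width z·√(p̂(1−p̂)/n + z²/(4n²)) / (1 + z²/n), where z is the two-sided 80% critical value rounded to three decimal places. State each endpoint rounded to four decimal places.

(0.2302, 0.3375)

Here p̂ = 32/114 = 0.28070 and z = 1.282 (z² = 1.643524).
1 + z²/n = 1.014417.
Center = (0.28070 + 0.007208)/1.014417 = 0.28382.
Radicand: p̂(1−p̂)/n + z²/(4n²) = 0.001771125 + 0.000031616 = 0.001802741.
Half-width = 1.282·√0.001802741/1.014417 = 0.05366.
So the interval runs from 0.2302 to 0.3375.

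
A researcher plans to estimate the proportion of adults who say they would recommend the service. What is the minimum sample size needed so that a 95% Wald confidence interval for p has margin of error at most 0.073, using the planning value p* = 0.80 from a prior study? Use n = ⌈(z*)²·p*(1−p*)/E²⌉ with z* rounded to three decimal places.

n = 116

The 95% critical value is z* = 1.960.
p*(1−p*) = 0.80·0.20 = 0.1600.
(z*)²·p*(1−p*)/E² = 3.841600·0.1600/0.005329 = 115.342.
Rounding up, n = 116.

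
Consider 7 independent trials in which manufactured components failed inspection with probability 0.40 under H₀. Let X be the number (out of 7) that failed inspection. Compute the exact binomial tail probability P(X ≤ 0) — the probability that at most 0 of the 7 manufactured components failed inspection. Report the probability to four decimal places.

P = 0.0280

X ~ Binomial(n=7, p=0.40).
P(X ≤ 0) = C(7,0)·0.40^0·0.60^7.
= 0.027994 = 0.0280.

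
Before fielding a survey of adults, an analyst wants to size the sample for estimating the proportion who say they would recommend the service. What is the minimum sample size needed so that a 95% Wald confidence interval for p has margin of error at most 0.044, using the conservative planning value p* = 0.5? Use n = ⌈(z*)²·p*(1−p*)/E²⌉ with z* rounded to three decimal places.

The 95% critical value is z* = 1.960.
p*(1−p*) = 0.2500.
Required n before rounding: 3.841600 × 0.2500 / 0.044² = 496.074.
Rounding up, n = 497.

n = 497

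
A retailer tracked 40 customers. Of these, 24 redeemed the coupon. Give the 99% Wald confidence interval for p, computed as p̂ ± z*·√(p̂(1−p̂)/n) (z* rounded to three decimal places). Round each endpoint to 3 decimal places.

(0.400, 0.800)

Sample proportion p̂ = 24/40 = 0.60000.
SE(p̂) = √(0.60000·0.40000/40) = 0.077460.
The 99% critical value is z* = 2.576.
Margin = 2.576·0.077460 = 0.19954.
Interval: 0.60000 ± 0.19954 → (0.400, 0.800).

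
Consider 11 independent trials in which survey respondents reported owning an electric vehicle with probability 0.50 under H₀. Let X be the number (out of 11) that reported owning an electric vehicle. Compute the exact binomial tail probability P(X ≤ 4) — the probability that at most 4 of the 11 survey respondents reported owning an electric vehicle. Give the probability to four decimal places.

X is binomial with n = 11 and p = 0.50.
P(X ≤ 4) = Σ_{j=0}^{4} C(11,j)·0.50^j·0.50^{11−j}.
= 0.000488 + 0.005371 + 0.026855 + 0.080566 + 0.161133 = 0.2744.

P = 0.2744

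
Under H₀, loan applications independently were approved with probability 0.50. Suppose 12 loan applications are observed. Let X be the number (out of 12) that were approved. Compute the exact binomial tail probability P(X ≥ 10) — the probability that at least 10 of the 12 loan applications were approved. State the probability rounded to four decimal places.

P = 0.0193

X ~ Binomial(n=12, p=0.50).
P(X ≥ 10) = C(12,10)·0.50^10·0.50^2 + C(12,11)·0.50^11·0.50^1 + C(12,12)·0.50^12·0.50^0.
= 0.016113 + 0.002930 + 0.000244 = 0.0193.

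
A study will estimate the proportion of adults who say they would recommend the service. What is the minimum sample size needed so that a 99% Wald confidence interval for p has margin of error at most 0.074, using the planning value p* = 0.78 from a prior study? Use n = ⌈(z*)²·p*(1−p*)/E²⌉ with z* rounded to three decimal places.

n = 208

For 99% confidence, z* = 2.576.
p*(1−p*) = 0.1716.
(z*)²·p*(1−p*)/E² = 6.635776·0.1716/0.005476 = 207.944.
⌈207.944⌉ = 208.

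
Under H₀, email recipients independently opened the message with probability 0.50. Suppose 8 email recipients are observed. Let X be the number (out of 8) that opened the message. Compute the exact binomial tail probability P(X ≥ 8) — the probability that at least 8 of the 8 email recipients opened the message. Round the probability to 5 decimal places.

X ~ Binomial(n=8, p=0.50).
P(X ≥ 8) = C(8,8)·0.50^8·0.50^0.
= 0.003906 = 0.00391.

P = 0.00391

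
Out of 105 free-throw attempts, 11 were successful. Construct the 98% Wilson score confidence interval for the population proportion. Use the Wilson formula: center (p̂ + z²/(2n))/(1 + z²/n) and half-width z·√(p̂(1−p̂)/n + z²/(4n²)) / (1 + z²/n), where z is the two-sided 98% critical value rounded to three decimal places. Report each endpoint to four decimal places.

p̂ = 11/105 = 0.10476; z = 2.326, so z² = 5.410276.
1 + z²/n = 1.051526.
Center = (0.10476 + 0.025763)/1.051526 = 0.12413.
Radicand: p̂(1−p̂)/n + z²/(4n²) = 0.000893208 + 0.000122682 = 0.001015890.
Half-width = 2.326·√0.001015890/1.051526 = 0.07050.
Interval: 0.12413 ± 0.07050 → (0.0536, 0.1946).

(0.0536, 0.1946)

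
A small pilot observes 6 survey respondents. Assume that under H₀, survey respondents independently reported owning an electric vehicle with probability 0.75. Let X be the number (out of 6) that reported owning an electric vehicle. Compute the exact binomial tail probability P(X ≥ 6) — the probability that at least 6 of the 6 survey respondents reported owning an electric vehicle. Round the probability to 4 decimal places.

P = 0.1780

X is binomial with n = 6 and p = 0.75.
P(X ≥ 6) = C(6,6)·0.75^6·0.25^0.
= 0.177979 = 0.1780.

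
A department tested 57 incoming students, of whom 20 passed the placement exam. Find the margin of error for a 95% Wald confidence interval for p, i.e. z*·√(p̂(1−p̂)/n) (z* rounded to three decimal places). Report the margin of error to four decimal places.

p̂ = 20/57 = 0.35088.
SE = √(p̂(1−p̂)/n) = √(0.227762/57) = 0.063213.
For 95% confidence, z* = 1.960.
ME = 1.960·0.063213 = 0.1239.

ME = 0.1239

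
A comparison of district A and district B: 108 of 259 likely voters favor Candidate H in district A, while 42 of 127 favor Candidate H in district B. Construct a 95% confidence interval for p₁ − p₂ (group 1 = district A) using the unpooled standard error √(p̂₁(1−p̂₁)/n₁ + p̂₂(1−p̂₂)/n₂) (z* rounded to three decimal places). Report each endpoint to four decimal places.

(-0.0152, 0.1878)

p̂₁ = 108/259 = 0.41699, p̂₂ = 42/127 = 0.33071; p̂₁ − p̂₂ = 0.08628.
Unpooled SE = √(p̂₁(1−p̂₁)/n₁ + p̂₂(1−p̂₂)/n₂) = √(0.000938645 + 0.001742838) = 0.051783.
The 95% critical value is z* = 1.960. Margin of error = 0.10149.
So the interval runs from -0.0152 to 0.1878.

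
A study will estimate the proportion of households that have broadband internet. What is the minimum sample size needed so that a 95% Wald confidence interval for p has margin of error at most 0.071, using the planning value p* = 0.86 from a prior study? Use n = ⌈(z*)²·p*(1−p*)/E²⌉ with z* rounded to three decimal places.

z* = 1.960 at the 95% level.
p*(1−p*) = 0.1204.
Required n before rounding: 3.841600 × 0.1204 / 0.071² = 91.753.
Rounding up, n = 92.

n = 92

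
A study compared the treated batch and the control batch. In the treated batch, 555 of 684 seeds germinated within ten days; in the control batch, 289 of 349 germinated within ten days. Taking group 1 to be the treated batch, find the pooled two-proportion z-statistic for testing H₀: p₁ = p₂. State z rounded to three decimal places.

z = -0.656

Sample proportions: p̂₁ = 555/684 = 0.81140 and p̂₂ = 289/349 = 0.82808.
Pooling: p̂ = 844/1033 = 0.81704.
Pooled SE = √[0.1494871·0.00432732] ≈ 0.025434.
z = -0.01668/0.025434 = -0.656.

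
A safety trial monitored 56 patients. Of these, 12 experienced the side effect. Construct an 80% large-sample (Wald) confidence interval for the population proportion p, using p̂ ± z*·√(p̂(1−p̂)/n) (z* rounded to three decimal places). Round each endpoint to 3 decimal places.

(0.144, 0.285)

The sample proportion is 12/56 = 0.21429.
SE(p̂) = √(0.21429·0.78571/56) = 0.054832.
z* = 1.282 at the 80% level.
Margin = 1.282·0.054832 = 0.07029.
Interval: 0.21429 ± 0.07029 → (0.144, 0.285).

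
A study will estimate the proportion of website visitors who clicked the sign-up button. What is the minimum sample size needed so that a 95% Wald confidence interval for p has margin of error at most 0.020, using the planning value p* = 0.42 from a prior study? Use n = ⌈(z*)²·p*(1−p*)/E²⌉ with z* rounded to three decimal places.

n = 2340

z* = 1.960 at the 95% level.
p*(1−p*) = 0.42·0.58 = 0.2436.
(z*)²·p*(1−p*)/E² = 3.841600·0.2436/0.000400 = 2339.534.
Rounding up, n = 2340.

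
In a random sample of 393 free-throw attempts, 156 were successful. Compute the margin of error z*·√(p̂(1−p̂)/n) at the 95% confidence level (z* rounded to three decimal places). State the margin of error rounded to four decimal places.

p̂ = 156/393 = 0.39695.
SE = √(p̂(1−p̂)/n) = √(0.239380/393) = 0.024680.
The 95% critical value is z* = 1.960.
Margin of error = z*·SE = 1.960 × 0.024680 = 0.0484.

ME = 0.0484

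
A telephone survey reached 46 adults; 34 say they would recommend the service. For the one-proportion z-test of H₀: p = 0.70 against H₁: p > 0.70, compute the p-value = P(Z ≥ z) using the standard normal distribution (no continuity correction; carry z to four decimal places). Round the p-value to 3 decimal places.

With x = 34 successes in n = 46, p̂ = 0.73913.
Under H₀, SE = √(p₀(1−p₀)/n) = √(0.70·0.30/46) = √0.004565217 = 0.067566.
z = (p̂ − p₀)/SE = (34/46 − 0.70)/0.067566 ≈ 0.5791.
From the standard normal, P(Z ≥ z) = 0.281.

p-value = 0.281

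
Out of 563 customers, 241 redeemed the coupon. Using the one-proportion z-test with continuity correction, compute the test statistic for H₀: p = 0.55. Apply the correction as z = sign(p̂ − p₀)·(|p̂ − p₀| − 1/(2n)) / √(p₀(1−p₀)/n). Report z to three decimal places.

z = -5.773

With x = 241 successes in n = 563, p̂ = 0.42806. p̂ − p₀ = -0.121936.
Continuity correction 1/(2n) = 1/1126 = 0.000888.
Corrected numerator: |-0.121936| − 0.000888 = 0.121048.
SE₀ = √(0.55·0.45/563) = 0.020967.
z = −0.121048/0.020967 = -5.773.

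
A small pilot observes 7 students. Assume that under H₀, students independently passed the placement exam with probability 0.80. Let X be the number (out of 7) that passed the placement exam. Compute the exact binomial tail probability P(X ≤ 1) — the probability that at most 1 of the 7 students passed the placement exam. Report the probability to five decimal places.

X is binomial with n = 7 and p = 0.80.
P(X ≤ 1) = C(7,0)·0.80^0·0.20^7 + C(7,1)·0.80^1·0.20^6.
= 0.000013 + 0.000358 = 0.00037.

P = 0.00037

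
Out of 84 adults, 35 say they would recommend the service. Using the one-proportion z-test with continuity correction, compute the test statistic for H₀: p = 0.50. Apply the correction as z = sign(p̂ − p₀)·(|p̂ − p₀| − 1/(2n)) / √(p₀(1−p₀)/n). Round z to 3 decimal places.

The sample proportion is 35/84 = 0.41667. p̂ − p₀ = -0.083333.
Continuity correction 1/(2n) = 1/168 = 0.005952.
Corrected numerator: |-0.083333| − 0.005952 = 0.077381.
SE₀ = √(0.50·0.50/84) = 0.054554.
z = (−)0.077381/0.054554 = -1.418.

z = -1.418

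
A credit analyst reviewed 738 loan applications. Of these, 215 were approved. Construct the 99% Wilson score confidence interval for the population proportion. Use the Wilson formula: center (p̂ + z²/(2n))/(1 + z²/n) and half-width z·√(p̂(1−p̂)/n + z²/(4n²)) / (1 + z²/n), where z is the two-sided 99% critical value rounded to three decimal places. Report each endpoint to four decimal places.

p̂ = 215/738 = 0.29133; z = 2.576, so z² = 6.635776.
1 + z²/n = 1.008992.
Adjusted center: (0.29133 + z²/(2n))/1.008992 = 0.29319.
Radicand: p̂(1−p̂)/n + z²/(4n²) = 0.000279751 + 0.000003046 = 0.000282797.
Half-width = z·√(radicand)/denom = 2.576·0.016817/1.008992 = 0.04293.
CI: 0.29319 ± 0.04293 = (0.2503, 0.3361).

(0.2503, 0.3361)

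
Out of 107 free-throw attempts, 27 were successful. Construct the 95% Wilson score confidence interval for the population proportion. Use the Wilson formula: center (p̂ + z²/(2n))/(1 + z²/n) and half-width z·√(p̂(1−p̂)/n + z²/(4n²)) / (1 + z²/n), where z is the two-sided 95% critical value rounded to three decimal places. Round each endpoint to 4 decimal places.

p̂ = 27/107 = 0.25234; z = 1.960, so z² = 3.841600.
1 + z²/n = 1.035903.
Center = (0.25234 + 0.017951)/1.035903 = 0.26092.
Radicand: p̂(1−p̂)/n + z²/(4n²) = 0.001763203 + 0.000083885 = 0.001847088.
Half-width = 1.960·√0.001847088/1.035903 = 0.08132.
So the interval runs from 0.1796 to 0.3422.

(0.1796, 0.3422)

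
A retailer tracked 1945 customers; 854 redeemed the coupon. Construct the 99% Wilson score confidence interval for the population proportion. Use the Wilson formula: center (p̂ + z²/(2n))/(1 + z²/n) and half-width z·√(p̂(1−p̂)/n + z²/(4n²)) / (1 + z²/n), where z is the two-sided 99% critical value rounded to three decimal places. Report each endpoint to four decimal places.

(0.4103, 0.4682)

Here p̂ = 854/1945 = 0.43907 and z = 2.576 (z² = 6.635776).
Denominator 1 + z²/n = 1 + 6.635776/1945 = 1.003412.
Center = (0.43907 + 0.001706)/1.003412 = 0.43928.
Radicand: p̂(1−p̂)/n + z²/(4n²) = 0.000126626 + 0.000000439 = 0.000127065.
Half-width = 2.576·√0.000127065/1.003412 = 0.02894.
CI: 0.43928 ± 0.02894 = (0.4103, 0.4682).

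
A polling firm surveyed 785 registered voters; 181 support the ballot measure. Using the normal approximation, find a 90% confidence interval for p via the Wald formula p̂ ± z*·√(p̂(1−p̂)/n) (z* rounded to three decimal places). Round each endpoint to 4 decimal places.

(0.2058, 0.2553)

With x = 181 successes in n = 785, p̂ = 0.23057.
Standard error of p̂: √(0.177409/785) = √0.000225999 = 0.015033.
z* = 1.645 at the 90% level.
Margin = 1.645·0.015033 = 0.02473.
Interval: 0.23057 ± 0.02473 → (0.2058, 0.2553).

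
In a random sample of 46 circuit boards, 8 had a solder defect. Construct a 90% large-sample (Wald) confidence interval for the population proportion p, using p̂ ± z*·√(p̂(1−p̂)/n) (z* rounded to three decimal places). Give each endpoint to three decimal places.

(0.082, 0.266)

The sample proportion is 8/46 = 0.17391.
SE = √(p̂(1−p̂)/n) = √(0.143667/46) = 0.055886.
z* = 1.645 at the 90% level.
Margin = 1.645·0.055886 = 0.09193.
CI: 0.17391 ± 0.09193 = (0.082, 0.266).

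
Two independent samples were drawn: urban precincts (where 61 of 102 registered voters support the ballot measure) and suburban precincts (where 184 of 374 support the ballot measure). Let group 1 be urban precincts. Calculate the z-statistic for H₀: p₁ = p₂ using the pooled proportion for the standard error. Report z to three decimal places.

z = 1.900

Sample proportions: p̂₁ = 61/102 = 0.59804 and p̂₂ = 184/374 = 0.49198.
Pooled p̂ = (61+184)/(102+374) = 245/476 = 0.51471.
SE = √[p̂(1−p̂)(1/n₁+1/n₂)] = √[0.51471·0.48529·(1/102+1/374)] ≈ 0.055828.
z = 0.10606/0.055828 = 1.900.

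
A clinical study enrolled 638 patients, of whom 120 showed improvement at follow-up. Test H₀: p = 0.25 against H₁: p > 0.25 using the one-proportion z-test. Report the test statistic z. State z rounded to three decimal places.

z = -3.611

Sample proportion p̂ = 120/638 = 0.18809.
SE₀ = √(0.25·0.75/638) = 0.017143.
z = (p̂ − p₀)/SE = (0.18809 − 0.25)/0.017143 = -3.611.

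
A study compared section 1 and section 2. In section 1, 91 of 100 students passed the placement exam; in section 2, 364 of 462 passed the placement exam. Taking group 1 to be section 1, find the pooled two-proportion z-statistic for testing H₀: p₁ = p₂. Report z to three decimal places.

z = 2.820

p̂₁ = 91/100 = 0.91000, p̂₂ = 364/462 = 0.78788.
Pooling: p̂ = 455/562 = 0.80961.
SE = √[p̂(1−p̂)(1/n₁+1/n₂)] = √[0.80961·0.19039·(1/100+1/462)] ≈ 0.043302.
z = (p̂₁ − p̂₂)/SE = (0.91000 − 0.78788)/0.043302 = 0.12212/0.043302 = 2.820.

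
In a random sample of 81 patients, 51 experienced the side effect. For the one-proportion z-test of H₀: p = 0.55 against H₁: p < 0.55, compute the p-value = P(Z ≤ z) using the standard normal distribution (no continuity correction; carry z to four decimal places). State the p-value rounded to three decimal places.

Sample proportion p̂ = 51/81 = 0.62963.
Under H₀, SE = √(p₀(1−p₀)/n) = √(0.55·0.45/81) = √0.003055556 = 0.055277.
z = (p̂ − p₀)/SE = (51/81 − 0.55)/0.055277 ≈ 1.4406.
p-value = P(Z ≤ z) with z = 1.4406 → 0.925.

p-value = 0.925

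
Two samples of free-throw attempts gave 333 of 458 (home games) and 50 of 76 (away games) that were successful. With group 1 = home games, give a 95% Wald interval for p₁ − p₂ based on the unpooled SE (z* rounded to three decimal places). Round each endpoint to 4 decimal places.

(-0.0450, 0.1834)

p̂₁ = 333/458 = 0.72707, p̂₂ = 50/76 = 0.65789; p̂₁ − p̂₂ = 0.06918.
SE = √(0.000433269 + 0.002961438) = √0.003394707 = 0.058264.
z* = 1.960 at the 95% level. Margin = 1.960·0.058264 = 0.11420.
So the interval runs from -0.0450 to 0.1834.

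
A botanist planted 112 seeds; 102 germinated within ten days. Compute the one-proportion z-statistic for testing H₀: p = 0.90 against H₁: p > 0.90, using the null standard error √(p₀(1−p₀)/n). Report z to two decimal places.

z = 0.38

p̂ = 102/112 = 0.91071.
Null standard error: √(0.90·0.10/112) = √0.000803571 = 0.028347.
z = (0.91071 − 0.90)/0.028347 = 0.01071/0.028347 = 0.38.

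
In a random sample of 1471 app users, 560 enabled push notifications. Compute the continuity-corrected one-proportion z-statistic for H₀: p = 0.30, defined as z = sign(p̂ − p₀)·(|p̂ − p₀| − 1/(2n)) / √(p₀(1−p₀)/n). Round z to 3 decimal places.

p̂ = 560/1471 = 0.38069. p̂ − p₀ = 0.080693.
Continuity correction 1/(2n) = 1/2942 = 0.000340.
Corrected numerator: |0.080693| − 0.000340 = 0.080353.
SE₀ = √(0.30·0.70/1471) = 0.011948.
z = (+)0.080353/0.011948 = 6.725.

z = 6.725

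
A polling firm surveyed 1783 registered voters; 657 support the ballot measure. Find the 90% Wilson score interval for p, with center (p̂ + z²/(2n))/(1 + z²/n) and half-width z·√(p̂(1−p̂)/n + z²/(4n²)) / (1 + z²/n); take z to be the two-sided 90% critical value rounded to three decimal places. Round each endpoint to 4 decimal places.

(0.3499, 0.3875)

p̂ = 657/1783 = 0.36848; z = 1.645, so z² = 2.706025.
Denominator 1 + z²/n = 1 + 2.706025/1783 = 1.001518.
Adjusted center: (0.36848 + z²/(2n))/1.001518 = 0.36868.
Radicand: p̂(1−p̂)/n + z²/(4n²) = 0.000130512 + 0.000000213 = 0.000130725.
Half-width = 1.645·√0.000130725/1.001518 = 0.01878.
CI: 0.36868 ± 0.01878 = (0.3499, 0.3875).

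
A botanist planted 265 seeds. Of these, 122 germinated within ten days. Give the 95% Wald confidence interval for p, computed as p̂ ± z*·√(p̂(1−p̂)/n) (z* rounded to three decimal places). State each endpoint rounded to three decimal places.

p̂ = 122/265 = 0.46038.
Standard error of p̂: √(0.248430/265) = √0.000937472 = 0.030618.
z* = 1.960 at the 95% level.
Margin = 1.960·0.030618 = 0.06001.
Interval: 0.46038 ± 0.06001 → (0.400, 0.520).

(0.400, 0.520)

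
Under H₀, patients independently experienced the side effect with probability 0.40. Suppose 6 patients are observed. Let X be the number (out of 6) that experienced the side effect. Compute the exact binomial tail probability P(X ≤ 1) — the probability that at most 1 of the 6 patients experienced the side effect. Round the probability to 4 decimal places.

X is binomial with n = 6 and p = 0.40.
P(X ≤ 1) = C(6,0)·0.40^0·0.60^6 + C(6,1)·0.40^1·0.60^5.
= 0.046656 + 0.186624 = 0.2333.

P = 0.2333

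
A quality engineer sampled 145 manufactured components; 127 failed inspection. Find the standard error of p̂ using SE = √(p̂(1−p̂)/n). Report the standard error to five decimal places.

Sample proportion p̂ = 127/145 = 0.87586.
p̂(1−p̂) = 0.87586·0.12414 = 0.108729.
SE = √(0.108729/145) = √0.000749855 = 0.02738.

SE = 0.02738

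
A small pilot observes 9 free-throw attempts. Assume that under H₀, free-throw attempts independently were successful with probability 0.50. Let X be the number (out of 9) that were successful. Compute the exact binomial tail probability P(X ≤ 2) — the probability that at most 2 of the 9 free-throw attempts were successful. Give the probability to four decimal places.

P = 0.0898

X ~ Binomial(n=9, p=0.50).
P(X ≤ 2) = C(9,0)·0.50^0·0.50^9 + C(9,1)·0.50^1·0.50^8 + C(9,2)·0.50^2·0.50^7.
= 0.001953 + 0.017578 + 0.070312 = 0.0898.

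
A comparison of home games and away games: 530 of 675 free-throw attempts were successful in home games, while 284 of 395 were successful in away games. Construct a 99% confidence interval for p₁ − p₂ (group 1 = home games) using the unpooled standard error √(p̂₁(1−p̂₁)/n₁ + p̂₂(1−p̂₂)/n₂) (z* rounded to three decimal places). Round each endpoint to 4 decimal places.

(-0.0049, 0.1373)

p̂₁ = 0.78519, p̂₂ = 0.71899, so the observed difference is 0.06620.
SE = √(0.000249881 + 0.000511505) = √0.000761386 = 0.027593.
For 99% confidence, z* = 2.576. Margin of error = 0.07108.
Interval: 0.06620 ± 0.07108 → (-0.0049, 0.1373).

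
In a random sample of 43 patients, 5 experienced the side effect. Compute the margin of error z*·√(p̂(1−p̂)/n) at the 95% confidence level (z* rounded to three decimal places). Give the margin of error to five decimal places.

ME = 0.09581

The sample proportion is 5/43 = 0.11628.
SE = √(p̂(1−p̂)/n) = √(0.102758/43) = 0.048885.
For 95% confidence, z* = 1.960.
So ME = 0.09581.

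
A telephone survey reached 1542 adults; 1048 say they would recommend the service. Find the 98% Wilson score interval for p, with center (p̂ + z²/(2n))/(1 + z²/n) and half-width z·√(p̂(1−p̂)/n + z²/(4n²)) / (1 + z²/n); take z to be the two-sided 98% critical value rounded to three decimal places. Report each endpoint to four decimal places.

(0.6514, 0.7066)

Here p̂ = 1048/1542 = 0.67964 and z = 2.326 (z² = 5.410276).
1 + z²/n = 1.003509.
Adjusted center: (0.67964 + z²/(2n))/1.003509 = 0.67901.
Radicand: p̂(1−p̂)/n + z²/(4n²) = 0.000141200 + 0.000000569 = 0.000141769.
Half-width = z·√(radicand)/denom = 2.326·0.011907/1.003509 = 0.02760.
CI: 0.67901 ± 0.02760 = (0.6514, 0.7066).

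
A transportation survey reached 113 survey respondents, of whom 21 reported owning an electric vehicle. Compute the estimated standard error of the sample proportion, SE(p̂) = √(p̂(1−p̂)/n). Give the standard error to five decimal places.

SE = 0.03659

With x = 21 successes in n = 113, p̂ = 0.18584.
p̂(1−p̂) = 0.151303.
SE = √(0.151303/113) = 0.03659.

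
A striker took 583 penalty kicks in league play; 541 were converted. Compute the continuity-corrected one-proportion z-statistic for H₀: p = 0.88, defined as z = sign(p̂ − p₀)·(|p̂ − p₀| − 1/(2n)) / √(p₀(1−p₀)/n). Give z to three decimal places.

The sample proportion is 541/583 = 0.92796. p̂ − p₀ = 0.047959.
1/(2n) = 0.000858.
Corrected numerator: |0.047959| − 0.000858 = 0.047101.
Null standard error: √(0.88·0.12/583) = √0.000181132 = 0.013459.
z = (+)0.047101/0.013459 = 3.500.

z = 3.500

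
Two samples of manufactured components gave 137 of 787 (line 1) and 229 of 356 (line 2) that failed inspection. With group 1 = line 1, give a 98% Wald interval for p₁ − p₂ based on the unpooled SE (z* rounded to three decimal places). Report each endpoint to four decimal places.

(-0.5361, -0.4023)

p̂₁ = 137/787 = 0.17408, p̂₂ = 229/356 = 0.64326; p̂₁ − p̂₂ = -0.46918.
Unpooled SE = √(p̂₁(1−p̂₁)/n₁ + p̂₂(1−p̂₂)/n₂) = √(0.000182688 + 0.000644598) = 0.028763.
The 98% critical value is z* = 2.326. Margin = 2.326·0.028763 = 0.06690.
Interval: -0.46918 ± 0.06690 → (-0.5361, -0.4023).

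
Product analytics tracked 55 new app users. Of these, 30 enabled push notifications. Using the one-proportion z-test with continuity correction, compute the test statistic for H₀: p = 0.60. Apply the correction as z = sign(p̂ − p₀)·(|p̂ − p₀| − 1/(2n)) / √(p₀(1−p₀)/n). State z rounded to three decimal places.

z = -0.688

With x = 30 successes in n = 55, p̂ = 0.54545. p̂ − p₀ = -0.054545.
Continuity correction 1/(2n) = 1/110 = 0.009091.
Corrected numerator: |-0.054545| − 0.009091 = 0.045454.
SE₀ = √(0.60·0.40/55) = 0.066058.
z = (−)0.045454/0.066058 = -0.688.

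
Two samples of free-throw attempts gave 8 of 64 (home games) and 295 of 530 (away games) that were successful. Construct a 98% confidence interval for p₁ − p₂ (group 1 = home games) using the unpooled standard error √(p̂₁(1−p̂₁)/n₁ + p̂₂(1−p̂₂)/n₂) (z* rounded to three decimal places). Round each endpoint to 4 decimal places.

p̂₁ = 8/64 = 0.12500, p̂₂ = 295/530 = 0.55660; p̂₁ − p̂₂ = -0.43160.
SE = √(0.001708984 + 0.000465653) = √0.002174637 = 0.046633.
z* = 2.326 at the 98% level. Margin = 2.326·0.046633 = 0.10847.
So the interval runs from -0.5401 to -0.3231.

(-0.5401, -0.3231)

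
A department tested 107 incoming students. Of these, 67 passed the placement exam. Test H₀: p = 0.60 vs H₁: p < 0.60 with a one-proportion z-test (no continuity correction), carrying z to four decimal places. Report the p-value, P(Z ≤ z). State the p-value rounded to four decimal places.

With x = 67 successes in n = 107, p̂ = 0.62617.
SE₀ = √(0.60·0.40/107) = 0.047360.
z = (p̂ − p₀)/SE = (67/107 − 0.60)/0.047360 ≈ 0.5525.
p-value = P(Z ≤ z) with z = 0.5525 → 0.7097.

p-value = 0.7097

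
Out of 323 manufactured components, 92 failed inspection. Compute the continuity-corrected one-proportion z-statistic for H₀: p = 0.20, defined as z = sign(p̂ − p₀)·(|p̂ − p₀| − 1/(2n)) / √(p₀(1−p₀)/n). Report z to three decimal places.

Sample proportion p̂ = 92/323 = 0.28483. p̂ − p₀ = 0.084830.
Continuity correction 1/(2n) = 1/646 = 0.001548.
Corrected numerator: |0.084830| − 0.001548 = 0.083282.
Null standard error: √(0.20·0.80/323) = √0.000495356 = 0.022257.
z = +0.083282/0.022257 = 3.742.

z = 3.742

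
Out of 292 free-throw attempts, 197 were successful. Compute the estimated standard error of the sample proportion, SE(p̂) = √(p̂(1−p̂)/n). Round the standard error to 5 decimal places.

The sample proportion is 197/292 = 0.67466.
p̂(1−p̂) = 0.219494.
Dividing by n and taking the root: √0.000751692 = 0.02742.

SE = 0.02742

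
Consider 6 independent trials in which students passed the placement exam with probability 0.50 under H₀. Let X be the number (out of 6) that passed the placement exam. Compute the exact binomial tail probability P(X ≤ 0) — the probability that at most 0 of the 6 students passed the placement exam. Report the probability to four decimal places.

X ~ Binomial(n=6, p=0.50).
P(X ≤ 0) = C(6,0)·0.50^0·0.50^6.
= 0.015625 = 0.0156.

P = 0.0156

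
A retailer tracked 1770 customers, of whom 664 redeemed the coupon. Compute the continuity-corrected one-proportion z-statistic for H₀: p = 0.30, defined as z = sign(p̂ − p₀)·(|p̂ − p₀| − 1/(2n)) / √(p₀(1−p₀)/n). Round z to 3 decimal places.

z = 6.873

p̂ = 664/1770 = 0.37514. p̂ − p₀ = 0.075141.
Continuity correction 1/(2n) = 1/3540 = 0.000282.
Corrected numerator: |0.075141| − 0.000282 = 0.074859.
Under H₀, SE = √(p₀(1−p₀)/n) = √(0.30·0.70/1770) = √0.000118644 = 0.010892.
z = +0.074859/0.010892 = 6.873.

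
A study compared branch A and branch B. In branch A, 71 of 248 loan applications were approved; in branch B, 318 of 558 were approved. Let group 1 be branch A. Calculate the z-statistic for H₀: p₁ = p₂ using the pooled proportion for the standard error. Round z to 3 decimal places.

Sample proportions: p̂₁ = 71/248 = 0.28629 and p̂₂ = 318/558 = 0.56989.
Pooled p̂ = (71+318)/(248+558) = 389/806 = 0.48263.
SE = √[p̂(1−p̂)(1/n₁+1/n₂)] = √[0.48263·0.51737·(1/248+1/558)] ≈ 0.038136.
z = -0.28360/0.038136 = -7.437.

z = -7.437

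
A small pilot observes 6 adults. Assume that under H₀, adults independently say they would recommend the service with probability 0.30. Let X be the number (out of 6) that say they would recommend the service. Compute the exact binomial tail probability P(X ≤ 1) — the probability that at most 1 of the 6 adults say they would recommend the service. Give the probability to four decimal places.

P = 0.4202

X is binomial with n = 6 and p = 0.30.
P(X ≤ 1) = C(6,0)·0.30^0·0.70^6 + C(6,1)·0.30^1·0.70^5.
= 0.117649 + 0.302526 = 0.4202.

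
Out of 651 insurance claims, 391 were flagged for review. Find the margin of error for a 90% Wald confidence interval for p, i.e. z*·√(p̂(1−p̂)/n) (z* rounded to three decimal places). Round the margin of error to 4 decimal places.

ME = 0.0316

p̂ = 391/651 = 0.60061.
SE = √(p̂(1−p̂)/n) = √(0.239877/651) = 0.019196.
The 90% critical value is z* = 1.645.
ME = 1.645·0.019196 = 0.0316.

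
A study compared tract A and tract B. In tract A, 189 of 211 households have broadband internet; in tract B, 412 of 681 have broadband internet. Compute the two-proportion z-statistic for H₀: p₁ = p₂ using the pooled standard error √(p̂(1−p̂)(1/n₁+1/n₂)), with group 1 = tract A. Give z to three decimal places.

p̂₁ = 189/211 = 0.89573, p̂₂ = 412/681 = 0.60499.
Pooled p̂ = (189+412)/(211+681) = 601/892 = 0.67377.
Pooled SE = √[0.2198051·0.00620777] ≈ 0.036939.
z = (p̂₁ − p̂₂)/SE = (0.89573 − 0.60499)/0.036939 = 0.29074/0.036939 = 7.871.

z = 7.871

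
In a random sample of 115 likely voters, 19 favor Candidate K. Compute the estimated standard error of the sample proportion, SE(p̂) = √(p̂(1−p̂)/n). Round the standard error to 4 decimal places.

SE = 0.0346

The sample proportion is 19/115 = 0.16522.
p̂(1−p̂) = 0.137922.
SE = √(0.137922/115) = 0.0346.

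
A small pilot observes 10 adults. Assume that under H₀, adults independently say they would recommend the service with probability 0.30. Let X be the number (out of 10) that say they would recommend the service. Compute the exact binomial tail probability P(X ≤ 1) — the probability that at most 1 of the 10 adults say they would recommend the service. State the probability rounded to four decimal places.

X is binomial with n = 10 and p = 0.30.
P(X ≤ 1) = C(10,0)·0.30^0·0.70^10 + C(10,1)·0.30^1·0.70^9.
= 0.028248 + 0.121061 = 0.1493.

P = 0.1493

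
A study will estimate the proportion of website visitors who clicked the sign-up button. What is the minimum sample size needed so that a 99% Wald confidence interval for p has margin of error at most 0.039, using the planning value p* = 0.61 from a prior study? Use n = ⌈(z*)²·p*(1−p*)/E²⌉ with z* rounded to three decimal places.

n = 1038

For 99% confidence, z* = 2.576.
p*(1−p*) = 0.2379.
Required n before rounding: 6.635776 × 0.2379 / 0.039² = 1037.903.
Rounding up, n = 1038.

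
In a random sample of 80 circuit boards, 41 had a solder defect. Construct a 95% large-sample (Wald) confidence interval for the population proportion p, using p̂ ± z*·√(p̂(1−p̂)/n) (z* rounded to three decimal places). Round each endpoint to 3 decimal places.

p̂ = 41/80 = 0.51250.
Standard error of p̂: √(0.249844/80) = √0.003123047 = 0.055884.
z* = 1.960 at the 95% level.
Margin = 1.960·0.055884 = 0.10953.
So the interval runs from 0.403 to 0.622.

(0.403, 0.622)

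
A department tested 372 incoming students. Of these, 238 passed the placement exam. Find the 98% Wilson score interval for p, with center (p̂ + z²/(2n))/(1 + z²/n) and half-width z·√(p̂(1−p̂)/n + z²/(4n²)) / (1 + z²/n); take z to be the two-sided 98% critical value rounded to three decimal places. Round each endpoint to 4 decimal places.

(0.5803, 0.6953)

p̂ = 238/372 = 0.63978; z = 2.326, so z² = 5.410276.
Denominator 1 + z²/n = 1 + 5.410276/372 = 1.014544.
Center = (0.63978 + 0.007272)/1.014544 = 0.63778.
Radicand: p̂(1−p̂)/n + z²/(4n²) = 0.000619517 + 0.000009774 = 0.000629291.
Half-width = 2.326·√0.000629291/1.014544 = 0.05751.
Interval: 0.63778 ± 0.05751 → (0.5803, 0.6953).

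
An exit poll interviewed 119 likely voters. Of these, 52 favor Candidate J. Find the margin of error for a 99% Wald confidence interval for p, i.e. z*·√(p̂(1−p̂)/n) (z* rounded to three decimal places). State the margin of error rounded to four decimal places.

p̂ = 52/119 = 0.43697.
SE = √(p̂(1−p̂)/n) = √(0.246028/119) = 0.045469.
z* = 2.576 at the 99% level.
Margin of error = z*·SE = 2.576 × 0.045469 = 0.1171.

ME = 0.1171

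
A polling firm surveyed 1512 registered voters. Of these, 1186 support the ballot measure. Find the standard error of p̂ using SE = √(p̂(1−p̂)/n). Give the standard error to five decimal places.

p̂ = 1186/1512 = 0.78439.
p̂(1−p̂) = 0.78439·0.21561 = 0.169122.
Dividing by n and taking the root: √0.000111853 = 0.01058.

SE = 0.01058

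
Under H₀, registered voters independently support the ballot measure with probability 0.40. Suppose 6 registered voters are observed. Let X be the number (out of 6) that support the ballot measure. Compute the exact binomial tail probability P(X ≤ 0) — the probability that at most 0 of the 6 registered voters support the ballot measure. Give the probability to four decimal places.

P = 0.0467

X is binomial with n = 6 and p = 0.40.
P(X ≤ 0) = C(6,0)·0.40^0·0.60^6.
= 0.046656 = 0.0467.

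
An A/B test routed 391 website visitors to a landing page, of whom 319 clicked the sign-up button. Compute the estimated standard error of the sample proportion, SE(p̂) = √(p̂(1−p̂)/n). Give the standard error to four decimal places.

With x = 319 successes in n = 391, p̂ = 0.81586.
p̂(1−p̂) = 0.81586·0.18414 = 0.150232.
SE = √(0.150232/391) = 0.0196.

SE = 0.0196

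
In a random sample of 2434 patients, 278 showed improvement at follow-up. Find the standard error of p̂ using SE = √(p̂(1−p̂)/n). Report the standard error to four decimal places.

Sample proportion p̂ = 278/2434 = 0.11422.
p̂(1−p̂) = 0.101174.
Dividing by n and taking the root: √0.000041567 = 0.0064.

SE = 0.0064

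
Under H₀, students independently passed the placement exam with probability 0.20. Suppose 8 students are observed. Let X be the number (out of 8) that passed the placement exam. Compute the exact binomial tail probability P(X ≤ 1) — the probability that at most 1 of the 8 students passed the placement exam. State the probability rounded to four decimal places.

P = 0.5033

X ~ Binomial(n=8, p=0.20).
P(X ≤ 1) = C(8,0)·0.20^0·0.80^8 + C(8,1)·0.20^1·0.80^7.
= 0.167772 + 0.335544 = 0.5033.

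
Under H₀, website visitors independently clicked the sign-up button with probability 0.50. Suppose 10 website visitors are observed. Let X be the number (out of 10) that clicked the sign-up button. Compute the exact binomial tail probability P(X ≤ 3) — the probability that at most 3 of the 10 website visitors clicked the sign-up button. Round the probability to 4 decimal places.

P = 0.1719

X ~ Binomial(n=10, p=0.50).
P(X ≤ 3) = C(10,0)·0.50^0·0.50^10 + C(10,1)·0.50^1·0.50^9 + C(10,2)·0.50^2·0.50^8 + C(10,3)·0.50^3·0.50^7.
= 0.000977 + 0.009766 + 0.043945 + 0.117188 = 0.1719.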